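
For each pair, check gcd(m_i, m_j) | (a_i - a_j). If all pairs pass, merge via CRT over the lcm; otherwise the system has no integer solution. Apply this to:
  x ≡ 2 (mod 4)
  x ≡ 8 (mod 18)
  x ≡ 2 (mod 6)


Moduli 4, 18, 6 are not pairwise coprime, so CRT works modulo lcm(m_i) when all pairwise compatibility conditions hold.
Pairwise compatibility: gcd(m_i, m_j) must divide a_i - a_j for every pair.
Merge one congruence at a time:
  Start: x ≡ 2 (mod 4).
  Combine with x ≡ 8 (mod 18): gcd(4, 18) = 2; 8 - 2 = 6, which IS divisible by 2, so compatible.
    Write x = 2 + 4·t and substitute into x ≡ 8 (mod 18): 4·t ≡ 8 − 2 = 6 (mod 18).
    Divide the congruence (and modulus) by g = 2: 2·t ≡ 3 (mod 9).
    The inverse of 2 mod 9 is 5 (since 2·5 = 10 = 1·9 + 1), so t ≡ 5·3 = 15 ≡ 6 (mod 9).
    Then x = 2 + 4·6 = 26, valid modulo lcm(4, 18) = 36: x ≡ 26 (mod 36).
  Combine with x ≡ 2 (mod 6): gcd(36, 6) = 6; 2 - 26 = -24, which IS divisible by 6, so compatible.
    Write x = 26 + 36·t and substitute into x ≡ 2 (mod 6): 36·t ≡ 2 − 26 = -24 (mod 6).
    Divide the congruence (and modulus) by g = 6: 6·t ≡ -4 (mod 1).
    Modulo 1 every t works; take t = 0.
    Then x = 26 + 36·0 = 26, valid modulo lcm(36, 6) = 36: x ≡ 26 (mod 36).
Verify: 26 mod 4 = 2, 26 mod 18 = 8, 26 mod 6 = 2.

x ≡ 26 (mod 36).


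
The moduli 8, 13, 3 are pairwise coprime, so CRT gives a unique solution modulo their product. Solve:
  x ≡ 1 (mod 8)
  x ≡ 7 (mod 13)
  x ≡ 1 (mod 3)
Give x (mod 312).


Moduli 8, 13, 3 are pairwise coprime; by CRT there is a unique solution modulo M = 8 · 13 · 3 = 312.
Solve pairwise, accumulating the modulus:
  Start with x ≡ 1 (mod 8).
  Combine with x ≡ 7 (mod 13): since gcd(8, 13) = 1, we get a unique residue mod 104.
    Write x = 1 + 8·t and substitute into x ≡ 7 (mod 13): 8·t ≡ 7 − 1 = 6 (mod 13).
    The inverse of 8 mod 13 is 5 (since 8·5 = 40 = 3·13 + 1), so t ≡ 5·6 = 30 ≡ 4 (mod 13).
    Then x = 1 + 8·4 = 33, valid modulo lcm(8, 13) = 104: x ≡ 33 (mod 104).
  Combine with x ≡ 1 (mod 3): since gcd(104, 3) = 1, we get a unique residue mod 312.
    Write x = 33 + 104·t and substitute into x ≡ 1 (mod 3): 104·t ≡ 1 − 33 = -32 (mod 3).
    Reduce coefficients mod 3: 2·t ≡ 1 (mod 3).
    The inverse of 2 mod 3 is 2 (since 2·2 = 4 = 1·3 + 1), so t ≡ 2·1 = 2 ≡ 2 (mod 3).
    Then x = 33 + 104·2 = 241, valid modulo lcm(104, 3) = 312: x ≡ 241 (mod 312).
Verify: 241 mod 8 = 1 ✓, 241 mod 13 = 7 ✓, 241 mod 3 = 1 ✓.

x ≡ 241 (mod 312).


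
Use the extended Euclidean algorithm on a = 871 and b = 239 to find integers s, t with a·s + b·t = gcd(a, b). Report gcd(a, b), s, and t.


Euclidean algorithm on (871, 239) — divide until remainder is 0:
  871 = 3 · 239 + 154
  239 = 1 · 154 + 85
  154 = 1 · 85 + 69
  85 = 1 · 69 + 16
  69 = 4 · 16 + 5
  16 = 3 · 5 + 1
  5 = 5 · 1 + 0
gcd(871, 239) = 1.
Track Bezout coefficients alongside the remainders: start with r₀ = 871 = a·1 + b·0 (s = 1, t = 0) and r₁ = 239 = a·0 + b·1 (s = 0, t = 1); each new remainder r_{k+1} = r_{k-1} − q_k·r_k inherits s_{k+1} = s_{k-1} − q_k·s_k, t_{k+1} = t_{k-1} − q_k·t_k, so r_k = a·s_k + b·t_k at every step:
  q = 3: r = 154, s = 1 − 3·0 = 1, t = 0 − 3·1 = -3  (check: 871·1 + 239·(-3) = 154)
  q = 1: r = 85, s = 0 − 1·1 = -1, t = 1 − 1·(-3) = 4  (check: 871·(-1) + 239·4 = 85)
  q = 1: r = 69, s = 1 − 1·(-1) = 2, t = -3 − 1·4 = -7  (check: 871·2 + 239·(-7) = 69)
  q = 1: r = 16, s = -1 − 1·2 = -3, t = 4 − 1·(-7) = 11  (check: 871·(-3) + 239·11 = 16)
  q = 4: r = 5, s = 2 − 4·(-3) = 14, t = -7 − 4·11 = -51  (check: 871·14 + 239·(-51) = 5)
  q = 3: r = 1, s = -3 − 3·14 = -45, t = 11 − 3·(-51) = 164  (check: 871·(-45) + 239·164 = 1)
The row with r = 1 (the gcd) gives the Bezout coefficients s = -45, t = 164.
Result: 871 · (-45) + 239 · (164) = 1.

gcd(871, 239) = 1; s = -45, t = 164 (check: 871·(-45) + 239·164 = 1).


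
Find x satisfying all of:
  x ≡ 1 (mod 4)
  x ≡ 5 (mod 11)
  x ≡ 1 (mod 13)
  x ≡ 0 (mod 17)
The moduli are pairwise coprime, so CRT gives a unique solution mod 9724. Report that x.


Product of moduli M = 4 · 11 · 13 · 17 = 9724.
Merge one congruence at a time:
  Start: x ≡ 1 (mod 4).
  Combine with x ≡ 5 (mod 11); new modulus lcm = 44.
    Write x = 1 + 4·t and substitute into x ≡ 5 (mod 11): 4·t ≡ 5 − 1 = 4 (mod 11).
    The inverse of 4 mod 11 is 3 (since 4·3 = 12 = 1·11 + 1), so t ≡ 3·4 = 12 ≡ 1 (mod 11).
    Then x = 1 + 4·1 = 5, valid modulo lcm(4, 11) = 44: x ≡ 5 (mod 44).
  Combine with x ≡ 1 (mod 13); new modulus lcm = 572.
    Write x = 5 + 44·t and substitute into x ≡ 1 (mod 13): 44·t ≡ 1 − 5 = -4 (mod 13).
    Reduce coefficients mod 13: 5·t ≡ 9 (mod 13).
    The inverse of 5 mod 13 is 8 (since 5·8 = 40 = 3·13 + 1), so t ≡ 8·9 = 72 ≡ 7 (mod 13).
    Then x = 5 + 44·7 = 313, valid modulo lcm(44, 13) = 572: x ≡ 313 (mod 572).
  Combine with x ≡ 0 (mod 17); new modulus lcm = 9724.
    Write x = 313 + 572·t and substitute into x ≡ 0 (mod 17): 572·t ≡ 0 − 313 = -313 (mod 17).
    Reduce coefficients mod 17: 11·t ≡ 10 (mod 17).
    The inverse of 11 mod 17 is 14 (since 11·14 = 154 = 9·17 + 1), so t ≡ 14·10 = 140 ≡ 4 (mod 17).
    Then x = 313 + 572·4 = 2601, valid modulo lcm(572, 17) = 9724: x ≡ 2601 (mod 9724).
Verify against each original: 2601 mod 4 = 1, 2601 mod 11 = 5, 2601 mod 13 = 1, 2601 mod 17 = 0.

x ≡ 2601 (mod 9724).


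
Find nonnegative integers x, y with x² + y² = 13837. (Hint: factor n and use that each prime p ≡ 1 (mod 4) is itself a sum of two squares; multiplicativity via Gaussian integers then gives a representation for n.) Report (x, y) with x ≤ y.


Step 1: Factor n = 13837 = 101 · 137.
Step 2: Check the mod-4 condition on each prime factor: 101 ≡ 1 (mod 4), exponent 1; 137 ≡ 1 (mod 4), exponent 1.
All primes ≡ 3 (mod 4) appear to even exponent (or don't appear), so by the two-squares theorem n IS expressible as a sum of two squares.
Step 3: Build a representation. Here n = 101 · 137 is a product of primes ≡ 1 (mod 4). Each prime p ≡ 1 (mod 4) is itself a sum of two squares; find a² by testing p − a² for a perfect square:
  101: 101 − 1² = 100 = 10² ⇒ 101 = 1² + 10².
  137: 137 − 1² = 136, 137 − 2² = 133, 137 − 3² = 128, 137 − 4² = 121 = 11² ⇒ 137 = 4² + 11².
  Combine using the Brahmagupta–Fibonacci identity (a² + b²)(c² + d²) = (ac − bd)² + (ad + bc)² = (ac + bd)² + (ad − bc)²:
  101 · 137 = 13837: from (1² + 10²)(4² + 11²), take (1·4 − 10·11, 1·11 + 10·4) = (4 − 110, 11 + 40) = (-106, 51); dropping signs (only squares matter) gives (106, 51); check 106² + 51² = 11236 + 2601 = 13837 ✓.
Step 4: Order so x ≤ y and verify: 51² + 106² = 2601 + 11236 = 13837 = n. ✓

n = 13837 = 51² + 106² (one valid representation with x ≤ y).


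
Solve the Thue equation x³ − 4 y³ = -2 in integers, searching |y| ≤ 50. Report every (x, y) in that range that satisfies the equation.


The equation is x³ - 4y³ = -2. For fixed y, x³ = 4·y³ − 2, so a solution requires the RHS to be a perfect cube.
Strategy: iterate y from -50 to 50, compute RHS = 4·y³ − 2, and check whether it is a (positive or negative) perfect cube.
Check small values of y:
  y = 0: RHS = -2 is not a perfect cube.
  y = 1: RHS = 2 is not a perfect cube.
  y = -1: RHS = -6 is not a perfect cube.
  y = 2: RHS = 30 is not a perfect cube.
  y = -2: RHS = -34 is not a perfect cube.
  y = 3: RHS = 106 is not a perfect cube.
  y = -3: RHS = -110 is not a perfect cube.
Continuing the search up to |y| = 50 finds no solutions either.
No (x, y) in the scanned range satisfies the equation.

No integer solutions with |y| ≤ 50.


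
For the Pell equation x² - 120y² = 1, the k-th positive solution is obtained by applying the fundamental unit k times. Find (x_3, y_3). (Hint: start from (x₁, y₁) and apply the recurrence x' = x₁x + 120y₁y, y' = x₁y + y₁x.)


Step 1: Find the fundamental solution (x₁, y₁) of x² - 120y² = 1.
  Expand √120 as a continued fraction. a₀ = ⌊√120⌋ = 10; iterate m_{k+1} = d_k·a_k − m_k, d_{k+1} = (120 − m_{k+1}²)/d_k, a_{k+1} = ⌊(a₀ + m_{k+1})/d_{k+1}⌋ (starting m₀ = 0, d₀ = 1), with convergents p_k = a_k·p_{k-1} + p_{k-2}, q_k = a_k·q_{k-1} + q_{k-2} (p₋₁ = 1, q₋₁ = 0):
  k = 0: a₀ = 10; p₀/q₀ = 10/1; p₀² − 120·q₀² = 100 − 120 = -20.
  k = 1: m = 10, d = 20, a = ⌊(10 + 10)/20⌋ = 1; p/q = (1·10 + 1)/(1·1 + 0) = 11/1; p² − 120·q² = 121 − 120 = 1.
  The first convergent with p² − 120·q² = 1 gives the fundamental solution (x₁, y₁) = (11, 1).
Step 2: Apply the recurrence (x_{n+1}, y_{n+1}) = (x₁x_n + 120y₁y_n, x₁y_n + y₁x_n) repeatedly.
  From (x_1, y_1) = (11, 1): x_2 = 11·11 + 120·1·1 = 241; y_2 = 11·1 + 1·11 = 22.
  From (x_2, y_2) = (241, 22): x_3 = 11·241 + 120·1·22 = 5291; y_3 = 11·22 + 1·241 = 483.
Step 3: Verify x_3² - 120·y_3² = 27994681 - 27994680 = 1 (should be 1). ✓

(x_1, y_1) = (11, 1); (x_3, y_3) = (5291, 483).


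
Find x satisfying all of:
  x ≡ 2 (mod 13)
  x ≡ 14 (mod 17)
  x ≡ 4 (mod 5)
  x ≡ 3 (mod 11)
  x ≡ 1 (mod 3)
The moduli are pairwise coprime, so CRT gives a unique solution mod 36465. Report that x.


Product of moduli M = 13 · 17 · 5 · 11 · 3 = 36465.
Merge one congruence at a time:
  Start: x ≡ 2 (mod 13).
  Combine with x ≡ 14 (mod 17); new modulus lcm = 221.
    Write x = 2 + 13·t and substitute into x ≡ 14 (mod 17): 13·t ≡ 14 − 2 = 12 (mod 17).
    The inverse of 13 mod 17 is 4 (since 13·4 = 52 = 3·17 + 1), so t ≡ 4·12 = 48 ≡ 14 (mod 17).
    Then x = 2 + 13·14 = 184, valid modulo lcm(13, 17) = 221: x ≡ 184 (mod 221).
  Combine with x ≡ 4 (mod 5); new modulus lcm = 1105.
    Write x = 184 + 221·t and substitute into x ≡ 4 (mod 5): 221·t ≡ 4 − 184 = -180 (mod 5).
    Reduce coefficients mod 5: 1·t ≡ 0 (mod 5).
    So t ≡ 0 (mod 5).
    Then x = 184 + 221·0 = 184, valid modulo lcm(221, 5) = 1105: x ≡ 184 (mod 1105).
  Combine with x ≡ 3 (mod 11); new modulus lcm = 12155.
    Write x = 184 + 1105·t and substitute into x ≡ 3 (mod 11): 1105·t ≡ 3 − 184 = -181 (mod 11).
    Reduce coefficients mod 11: 5·t ≡ 6 (mod 11).
    The inverse of 5 mod 11 is 9 (since 5·9 = 45 = 4·11 + 1), so t ≡ 9·6 = 54 ≡ 10 (mod 11).
    Then x = 184 + 1105·10 = 11234, valid modulo lcm(1105, 11) = 12155: x ≡ 11234 (mod 12155).
  Combine with x ≡ 1 (mod 3); new modulus lcm = 36465.
    Write x = 11234 + 12155·t and substitute into x ≡ 1 (mod 3): 12155·t ≡ 1 − 11234 = -11233 (mod 3).
    Reduce coefficients mod 3: 2·t ≡ 2 (mod 3).
    The inverse of 2 mod 3 is 2 (since 2·2 = 4 = 1·3 + 1), so t ≡ 2·2 = 4 ≡ 1 (mod 3).
    Then x = 11234 + 12155·1 = 23389, valid modulo lcm(12155, 3) = 36465: x ≡ 23389 (mod 36465).
Verify against each original: 23389 mod 13 = 2, 23389 mod 17 = 14, 23389 mod 5 = 4, 23389 mod 11 = 3, 23389 mod 3 = 1.

x ≡ 23389 (mod 36465).


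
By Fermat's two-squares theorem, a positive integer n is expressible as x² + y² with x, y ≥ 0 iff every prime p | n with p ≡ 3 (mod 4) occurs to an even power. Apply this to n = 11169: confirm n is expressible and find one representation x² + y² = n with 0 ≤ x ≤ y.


Step 1: Factor n = 11169 = 3^2 · 17 · 73.
Step 2: Check the mod-4 condition on each prime factor: 3 ≡ 3 (mod 4), exponent 2 (must be even); 17 ≡ 1 (mod 4), exponent 1; 73 ≡ 1 (mod 4), exponent 1.
All primes ≡ 3 (mod 4) appear to even exponent (or don't appear), so by the two-squares theorem n IS expressible as a sum of two squares.
Step 3: Build a representation. Group n = k² · m with k = 3 and m = 17 · 73 = 1241 (a product of primes ≡ 1 (mod 4)); a representation of m scales to one of n via (k·x)² + (k·y)² = k²(x² + y²). Each prime p ≡ 1 (mod 4) is itself a sum of two squares; find a² by testing p − a² for a perfect square:
  17: 17 − 1² = 16 = 4² ⇒ 17 = 1² + 4².
  73: 73 − 1² = 72, 73 − 2² = 69, 73 − 3² = 64 = 8² ⇒ 73 = 3² + 8².
  Combine using the Brahmagupta–Fibonacci identity (a² + b²)(c² + d²) = (ac − bd)² + (ad + bc)² = (ac + bd)² + (ad − bc)²:
  17 · 73 = 1241: from (1² + 4²)(3² + 8²), take (1·3 − 4·8, 1·8 + 4·3) = (3 − 32, 8 + 12) = (-29, 20); dropping signs (only squares matter) gives (29, 20); check 29² + 20² = 841 + 400 = 1241 ✓.
  Scale by k = 3: (3·29, 3·20) = (87, 60).
Step 4: Order so x ≤ y and verify: 60² + 87² = 3600 + 7569 = 11169 = n. ✓

n = 11169 = 60² + 87² (one valid representation with x ≤ y).


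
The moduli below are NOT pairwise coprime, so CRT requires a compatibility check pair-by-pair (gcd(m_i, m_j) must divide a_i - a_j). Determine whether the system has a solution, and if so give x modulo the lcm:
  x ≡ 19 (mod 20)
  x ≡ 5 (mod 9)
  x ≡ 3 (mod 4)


Moduli 20, 9, 4 are not pairwise coprime, so CRT works modulo lcm(m_i) when all pairwise compatibility conditions hold.
Pairwise compatibility: gcd(m_i, m_j) must divide a_i - a_j for every pair.
Merge one congruence at a time:
  Start: x ≡ 19 (mod 20).
  Combine with x ≡ 5 (mod 9): gcd(20, 9) = 1; 5 - 19 = -14, which IS divisible by 1, so compatible.
    Write x = 19 + 20·t and substitute into x ≡ 5 (mod 9): 20·t ≡ 5 − 19 = -14 (mod 9).
    Reduce coefficients mod 9: 2·t ≡ 4 (mod 9).
    The inverse of 2 mod 9 is 5 (since 2·5 = 10 = 1·9 + 1), so t ≡ 5·4 = 20 ≡ 2 (mod 9).
    Then x = 19 + 20·2 = 59, valid modulo lcm(20, 9) = 180: x ≡ 59 (mod 180).
  Combine with x ≡ 3 (mod 4): gcd(180, 4) = 4; 3 - 59 = -56, which IS divisible by 4, so compatible.
    Write x = 59 + 180·t and substitute into x ≡ 3 (mod 4): 180·t ≡ 3 − 59 = -56 (mod 4).
    Divide the congruence (and modulus) by g = 4: 45·t ≡ -14 (mod 1).
    Modulo 1 every t works; take t = 0.
    Then x = 59 + 180·0 = 59, valid modulo lcm(180, 4) = 180: x ≡ 59 (mod 180).
Verify: 59 mod 20 = 19, 59 mod 9 = 5, 59 mod 4 = 3.

x ≡ 59 (mod 180).


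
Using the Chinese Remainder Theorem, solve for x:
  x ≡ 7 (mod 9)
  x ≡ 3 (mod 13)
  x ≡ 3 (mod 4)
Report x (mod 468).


Moduli 9, 13, 4 are pairwise coprime; by CRT there is a unique solution modulo M = 9 · 13 · 4 = 468.
Solve pairwise, accumulating the modulus:
  Start with x ≡ 7 (mod 9).
  Combine with x ≡ 3 (mod 13): since gcd(9, 13) = 1, we get a unique residue mod 117.
    Write x = 7 + 9·t and substitute into x ≡ 3 (mod 13): 9·t ≡ 3 − 7 = -4 (mod 13).
    Reduce coefficients mod 13: 9·t ≡ 9 (mod 13).
    The inverse of 9 mod 13 is 3 (since 9·3 = 27 = 2·13 + 1), so t ≡ 3·9 = 27 ≡ 1 (mod 13).
    Then x = 7 + 9·1 = 16, valid modulo lcm(9, 13) = 117: x ≡ 16 (mod 117).
  Combine with x ≡ 3 (mod 4): since gcd(117, 4) = 1, we get a unique residue mod 468.
    Write x = 16 + 117·t and substitute into x ≡ 3 (mod 4): 117·t ≡ 3 − 16 = -13 (mod 4).
    Reduce coefficients mod 4: 1·t ≡ 3 (mod 4).
    So t ≡ 3 (mod 4).
    Then x = 16 + 117·3 = 367, valid modulo lcm(117, 4) = 468: x ≡ 367 (mod 468).
Verify: 367 mod 9 = 7 ✓, 367 mod 13 = 3 ✓, 367 mod 4 = 3 ✓.

x ≡ 367 (mod 468).


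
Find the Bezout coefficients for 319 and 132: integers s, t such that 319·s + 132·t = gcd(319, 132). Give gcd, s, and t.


Euclidean algorithm on (319, 132) — divide until remainder is 0:
  319 = 2 · 132 + 55
  132 = 2 · 55 + 22
  55 = 2 · 22 + 11
  22 = 2 · 11 + 0
gcd(319, 132) = 11.
Track Bezout coefficients alongside the remainders: start with r₀ = 319 = a·1 + b·0 (s = 1, t = 0) and r₁ = 132 = a·0 + b·1 (s = 0, t = 1); each new remainder r_{k+1} = r_{k-1} − q_k·r_k inherits s_{k+1} = s_{k-1} − q_k·s_k, t_{k+1} = t_{k-1} − q_k·t_k, so r_k = a·s_k + b·t_k at every step:
  q = 2: r = 55, s = 1 − 2·0 = 1, t = 0 − 2·1 = -2  (check: 319·1 + 132·(-2) = 55)
  q = 2: r = 22, s = 0 − 2·1 = -2, t = 1 − 2·(-2) = 5  (check: 319·(-2) + 132·5 = 22)
  q = 2: r = 11, s = 1 − 2·(-2) = 5, t = -2 − 2·5 = -12  (check: 319·5 + 132·(-12) = 11)
The row with r = 11 (the gcd) gives the Bezout coefficients s = 5, t = -12.
Result: 319 · (5) + 132 · (-12) = 11.

gcd(319, 132) = 11; s = 5, t = -12 (check: 319·5 + 132·(-12) = 11).


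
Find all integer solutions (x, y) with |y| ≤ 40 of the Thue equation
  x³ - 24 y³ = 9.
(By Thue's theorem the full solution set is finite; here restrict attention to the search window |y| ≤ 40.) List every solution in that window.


The equation is x³ - 24y³ = 9. For fixed y, x³ = 24·y³ + 9, so a solution requires the RHS to be a perfect cube.
Strategy: iterate y from -40 to 40, compute RHS = 24·y³ + 9, and check whether it is a (positive or negative) perfect cube.
Check small values of y:
  y = 0: RHS = 9 is not a perfect cube.
  y = 1: RHS = 33 is not a perfect cube.
  y = -1: RHS = -15 is not a perfect cube.
  y = 2: RHS = 201 is not a perfect cube.
  y = -2: RHS = -183 is not a perfect cube.
  y = 3: RHS = 657 is not a perfect cube.
  y = -3: RHS = -639 is not a perfect cube.
Continuing the search up to |y| = 40 finds no solutions either.
No (x, y) in the scanned range satisfies the equation.

No integer solutions with |y| ≤ 40.


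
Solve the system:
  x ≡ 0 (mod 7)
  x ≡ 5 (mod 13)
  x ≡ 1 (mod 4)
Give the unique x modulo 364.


Moduli 7, 13, 4 are pairwise coprime; by CRT there is a unique solution modulo M = 7 · 13 · 4 = 364.
Solve pairwise, accumulating the modulus:
  Start with x ≡ 0 (mod 7).
  Combine with x ≡ 5 (mod 13): since gcd(7, 13) = 1, we get a unique residue mod 91.
    Write x = 0 + 7·t and substitute into x ≡ 5 (mod 13): 7·t ≡ 5 − 0 = 5 (mod 13).
    The inverse of 7 mod 13 is 2 (since 7·2 = 14 = 1·13 + 1), so t ≡ 2·5 = 10 ≡ 10 (mod 13).
    Then x = 0 + 7·10 = 70, valid modulo lcm(7, 13) = 91: x ≡ 70 (mod 91).
  Combine with x ≡ 1 (mod 4): since gcd(91, 4) = 1, we get a unique residue mod 364.
    Write x = 70 + 91·t and substitute into x ≡ 1 (mod 4): 91·t ≡ 1 − 70 = -69 (mod 4).
    Reduce coefficients mod 4: 3·t ≡ 3 (mod 4).
    The inverse of 3 mod 4 is 3 (since 3·3 = 9 = 2·4 + 1), so t ≡ 3·3 = 9 ≡ 1 (mod 4).
    Then x = 70 + 91·1 = 161, valid modulo lcm(91, 4) = 364: x ≡ 161 (mod 364).
Verify: 161 mod 7 = 0 ✓, 161 mod 13 = 5 ✓, 161 mod 4 = 1 ✓.

x ≡ 161 (mod 364).


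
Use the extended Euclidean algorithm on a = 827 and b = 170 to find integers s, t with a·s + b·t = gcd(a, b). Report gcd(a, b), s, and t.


Euclidean algorithm on (827, 170) — divide until remainder is 0:
  827 = 4 · 170 + 147
  170 = 1 · 147 + 23
  147 = 6 · 23 + 9
  23 = 2 · 9 + 5
  9 = 1 · 5 + 4
  5 = 1 · 4 + 1
  4 = 4 · 1 + 0
gcd(827, 170) = 1.
Track Bezout coefficients alongside the remainders: start with r₀ = 827 = a·1 + b·0 (s = 1, t = 0) and r₁ = 170 = a·0 + b·1 (s = 0, t = 1); each new remainder r_{k+1} = r_{k-1} − q_k·r_k inherits s_{k+1} = s_{k-1} − q_k·s_k, t_{k+1} = t_{k-1} − q_k·t_k, so r_k = a·s_k + b·t_k at every step:
  q = 4: r = 147, s = 1 − 4·0 = 1, t = 0 − 4·1 = -4  (check: 827·1 + 170·(-4) = 147)
  q = 1: r = 23, s = 0 − 1·1 = -1, t = 1 − 1·(-4) = 5  (check: 827·(-1) + 170·5 = 23)
  q = 6: r = 9, s = 1 − 6·(-1) = 7, t = -4 − 6·5 = -34  (check: 827·7 + 170·(-34) = 9)
  q = 2: r = 5, s = -1 − 2·7 = -15, t = 5 − 2·(-34) = 73  (check: 827·(-15) + 170·73 = 5)
  q = 1: r = 4, s = 7 − 1·(-15) = 22, t = -34 − 1·73 = -107  (check: 827·22 + 170·(-107) = 4)
  q = 1: r = 1, s = -15 − 1·22 = -37, t = 73 − 1·(-107) = 180  (check: 827·(-37) + 170·180 = 1)
The row with r = 1 (the gcd) gives the Bezout coefficients s = -37, t = 180.
Result: 827 · (-37) + 170 · (180) = 1.

gcd(827, 170) = 1; s = -37, t = 180 (check: 827·(-37) + 170·180 = 1).


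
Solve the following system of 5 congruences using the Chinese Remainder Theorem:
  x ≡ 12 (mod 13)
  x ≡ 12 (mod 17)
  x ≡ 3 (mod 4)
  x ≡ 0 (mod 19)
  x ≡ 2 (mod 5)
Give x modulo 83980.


Product of moduli M = 13 · 17 · 4 · 19 · 5 = 83980.
Merge one congruence at a time:
  Start: x ≡ 12 (mod 13).
  Combine with x ≡ 12 (mod 17); new modulus lcm = 221.
    Write x = 12 + 13·t and substitute into x ≡ 12 (mod 17): 13·t ≡ 12 − 12 = 0 (mod 17).
    The inverse of 13 mod 17 is 4 (since 13·4 = 52 = 3·17 + 1), so t ≡ 4·0 = 0 ≡ 0 (mod 17).
    Then x = 12 + 13·0 = 12, valid modulo lcm(13, 17) = 221: x ≡ 12 (mod 221).
  Combine with x ≡ 3 (mod 4); new modulus lcm = 884.
    Write x = 12 + 221·t and substitute into x ≡ 3 (mod 4): 221·t ≡ 3 − 12 = -9 (mod 4).
    Reduce coefficients mod 4: 1·t ≡ 3 (mod 4).
    So t ≡ 3 (mod 4).
    Then x = 12 + 221·3 = 675, valid modulo lcm(221, 4) = 884: x ≡ 675 (mod 884).
  Combine with x ≡ 0 (mod 19); new modulus lcm = 16796.
    Write x = 675 + 884·t and substitute into x ≡ 0 (mod 19): 884·t ≡ 0 − 675 = -675 (mod 19).
    Reduce coefficients mod 19: 10·t ≡ 9 (mod 19).
    The inverse of 10 mod 19 is 2 (since 10·2 = 20 = 1·19 + 1), so t ≡ 2·9 = 18 ≡ 18 (mod 19).
    Then x = 675 + 884·18 = 16587, valid modulo lcm(884, 19) = 16796: x ≡ 16587 (mod 16796).
  Combine with x ≡ 2 (mod 5); new modulus lcm = 83980.
    Write x = 16587 + 16796·t and substitute into x ≡ 2 (mod 5): 16796·t ≡ 2 − 16587 = -16585 (mod 5).
    Reduce coefficients mod 5: 1·t ≡ 0 (mod 5).
    So t ≡ 0 (mod 5).
    Then x = 16587 + 16796·0 = 16587, valid modulo lcm(16796, 5) = 83980: x ≡ 16587 (mod 83980).
Verify against each original: 16587 mod 13 = 12, 16587 mod 17 = 12, 16587 mod 4 = 3, 16587 mod 19 = 0, 16587 mod 5 = 2.

x ≡ 16587 (mod 83980).


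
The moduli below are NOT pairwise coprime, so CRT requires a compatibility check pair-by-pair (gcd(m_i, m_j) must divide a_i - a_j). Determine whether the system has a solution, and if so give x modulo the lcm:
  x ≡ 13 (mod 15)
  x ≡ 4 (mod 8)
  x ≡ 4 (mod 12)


Moduli 15, 8, 12 are not pairwise coprime, so CRT works modulo lcm(m_i) when all pairwise compatibility conditions hold.
Pairwise compatibility: gcd(m_i, m_j) must divide a_i - a_j for every pair.
Merge one congruence at a time:
  Start: x ≡ 13 (mod 15).
  Combine with x ≡ 4 (mod 8): gcd(15, 8) = 1; 4 - 13 = -9, which IS divisible by 1, so compatible.
    Write x = 13 + 15·t and substitute into x ≡ 4 (mod 8): 15·t ≡ 4 − 13 = -9 (mod 8).
    Reduce coefficients mod 8: 7·t ≡ 7 (mod 8).
    The inverse of 7 mod 8 is 7 (since 7·7 = 49 = 6·8 + 1), so t ≡ 7·7 = 49 ≡ 1 (mod 8).
    Then x = 13 + 15·1 = 28, valid modulo lcm(15, 8) = 120: x ≡ 28 (mod 120).
  Combine with x ≡ 4 (mod 12): gcd(120, 12) = 12; 4 - 28 = -24, which IS divisible by 12, so compatible.
    Write x = 28 + 120·t and substitute into x ≡ 4 (mod 12): 120·t ≡ 4 − 28 = -24 (mod 12).
    Divide the congruence (and modulus) by g = 12: 10·t ≡ -2 (mod 1).
    Modulo 1 every t works; take t = 0.
    Then x = 28 + 120·0 = 28, valid modulo lcm(120, 12) = 120: x ≡ 28 (mod 120).
Verify: 28 mod 15 = 13, 28 mod 8 = 4, 28 mod 12 = 4.

x ≡ 28 (mod 120).


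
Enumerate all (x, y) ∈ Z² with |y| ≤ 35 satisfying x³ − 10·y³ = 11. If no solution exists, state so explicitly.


The equation is x³ - 10y³ = 11. For fixed y, x³ = 10·y³ + 11, so a solution requires the RHS to be a perfect cube.
Strategy: iterate y from -35 to 35, compute RHS = 10·y³ + 11, and check whether it is a (positive or negative) perfect cube.
Check small values of y:
  y = 0: RHS = 11 is not a perfect cube.
  y = 1: RHS = 21 is not a perfect cube.
  y = -1: RHS = 1 = (1)³ ⇒ x = 1 works.
  y = 2: RHS = 91 is not a perfect cube.
  y = -2: RHS = -69 is not a perfect cube.
  y = 3: RHS = 281 is not a perfect cube.
  y = -3: RHS = -259 is not a perfect cube.
Continuing the search up to |y| = 35 finds no further solutions beyond those listed.
Collected solutions: (1, -1).

Solutions (with |y| ≤ 35): (1, -1).


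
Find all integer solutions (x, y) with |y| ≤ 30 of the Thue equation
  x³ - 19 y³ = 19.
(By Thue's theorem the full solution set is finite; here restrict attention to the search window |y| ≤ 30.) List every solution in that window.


The equation is x³ - 19y³ = 19. For fixed y, x³ = 19·y³ + 19, so a solution requires the RHS to be a perfect cube.
Strategy: iterate y from -30 to 30, compute RHS = 19·y³ + 19, and check whether it is a (positive or negative) perfect cube.
Check small values of y:
  y = 0: RHS = 19 is not a perfect cube.
  y = 1: RHS = 38 is not a perfect cube.
  y = -1: RHS = 0 = (0)³ ⇒ x = 0 works.
  y = 2: RHS = 171 is not a perfect cube.
  y = -2: RHS = -133 is not a perfect cube.
  y = 3: RHS = 532 is not a perfect cube.
  y = -3: RHS = -494 is not a perfect cube.
Continuing the search up to |y| = 30 finds no further solutions beyond those listed.
Collected solutions: (0, -1).

Solutions (with |y| ≤ 30): (0, -1).


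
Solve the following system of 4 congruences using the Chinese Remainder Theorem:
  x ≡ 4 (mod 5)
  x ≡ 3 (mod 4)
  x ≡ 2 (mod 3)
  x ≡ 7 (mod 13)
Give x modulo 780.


Product of moduli M = 5 · 4 · 3 · 13 = 780.
Merge one congruence at a time:
  Start: x ≡ 4 (mod 5).
  Combine with x ≡ 3 (mod 4); new modulus lcm = 20.
    Write x = 4 + 5·t and substitute into x ≡ 3 (mod 4): 5·t ≡ 3 − 4 = -1 (mod 4).
    Reduce coefficients mod 4: 1·t ≡ 3 (mod 4).
    So t ≡ 3 (mod 4).
    Then x = 4 + 5·3 = 19, valid modulo lcm(5, 4) = 20: x ≡ 19 (mod 20).
  Combine with x ≡ 2 (mod 3); new modulus lcm = 60.
    Write x = 19 + 20·t and substitute into x ≡ 2 (mod 3): 20·t ≡ 2 − 19 = -17 (mod 3).
    Reduce coefficients mod 3: 2·t ≡ 1 (mod 3).
    The inverse of 2 mod 3 is 2 (since 2·2 = 4 = 1·3 + 1), so t ≡ 2·1 = 2 ≡ 2 (mod 3).
    Then x = 19 + 20·2 = 59, valid modulo lcm(20, 3) = 60: x ≡ 59 (mod 60).
  Combine with x ≡ 7 (mod 13); new modulus lcm = 780.
    Write x = 59 + 60·t and substitute into x ≡ 7 (mod 13): 60·t ≡ 7 − 59 = -52 (mod 13).
    Reduce coefficients mod 13: 8·t ≡ 0 (mod 13).
    The inverse of 8 mod 13 is 5 (since 8·5 = 40 = 3·13 + 1), so t ≡ 5·0 = 0 ≡ 0 (mod 13).
    Then x = 59 + 60·0 = 59, valid modulo lcm(60, 13) = 780: x ≡ 59 (mod 780).
Verify against each original: 59 mod 5 = 4, 59 mod 4 = 3, 59 mod 3 = 2, 59 mod 13 = 7.

x ≡ 59 (mod 780).


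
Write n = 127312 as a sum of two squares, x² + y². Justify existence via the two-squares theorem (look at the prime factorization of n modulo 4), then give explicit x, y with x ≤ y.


Step 1: Factor n = 127312 = 2^4 · 73 · 109.
Step 2: Check the mod-4 condition on each prime factor: 2 = 2 (special); 73 ≡ 1 (mod 4), exponent 1; 109 ≡ 1 (mod 4), exponent 1.
All primes ≡ 3 (mod 4) appear to even exponent (or don't appear), so by the two-squares theorem n IS expressible as a sum of two squares.
Step 3: Build a representation. Group n = k² · m with k = 4 and m = 73 · 109 = 7957 (a product of primes ≡ 1 (mod 4)); a representation of m scales to one of n via (k·x)² + (k·y)² = k²(x² + y²). Each prime p ≡ 1 (mod 4) is itself a sum of two squares; find a² by testing p − a² for a perfect square:
  73: 73 − 1² = 72, 73 − 2² = 69, 73 − 3² = 64 = 8² ⇒ 73 = 3² + 8².
  109: 109 − 1² = 108, 109 − 2² = 105, 109 − 3² = 100 = 10² ⇒ 109 = 3² + 10².
  Combine using the Brahmagupta–Fibonacci identity (a² + b²)(c² + d²) = (ac − bd)² + (ad + bc)² = (ac + bd)² + (ad − bc)²:
  73 · 109 = 7957: from (3² + 8²)(3² + 10²), take (3·3 − 8·10, 3·10 + 8·3) = (9 − 80, 30 + 24) = (-71, 54); dropping signs (only squares matter) gives (71, 54); check 71² + 54² = 5041 + 2916 = 7957 ✓.
  Scale by k = 4: (4·71, 4·54) = (284, 216).
Step 4: Order so x ≤ y and verify: 216² + 284² = 46656 + 80656 = 127312 = n. ✓

n = 127312 = 216² + 284² (one valid representation with x ≤ y).


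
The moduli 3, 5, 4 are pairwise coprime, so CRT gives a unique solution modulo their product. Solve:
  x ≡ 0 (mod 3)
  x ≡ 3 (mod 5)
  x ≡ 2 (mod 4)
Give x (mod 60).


Moduli 3, 5, 4 are pairwise coprime; by CRT there is a unique solution modulo M = 3 · 5 · 4 = 60.
Solve pairwise, accumulating the modulus:
  Start with x ≡ 0 (mod 3).
  Combine with x ≡ 3 (mod 5): since gcd(3, 5) = 1, we get a unique residue mod 15.
    Write x = 0 + 3·t and substitute into x ≡ 3 (mod 5): 3·t ≡ 3 − 0 = 3 (mod 5).
    The inverse of 3 mod 5 is 2 (since 3·2 = 6 = 1·5 + 1), so t ≡ 2·3 = 6 ≡ 1 (mod 5).
    Then x = 0 + 3·1 = 3, valid modulo lcm(3, 5) = 15: x ≡ 3 (mod 15).
  Combine with x ≡ 2 (mod 4): since gcd(15, 4) = 1, we get a unique residue mod 60.
    Write x = 3 + 15·t and substitute into x ≡ 2 (mod 4): 15·t ≡ 2 − 3 = -1 (mod 4).
    Reduce coefficients mod 4: 3·t ≡ 3 (mod 4).
    The inverse of 3 mod 4 is 3 (since 3·3 = 9 = 2·4 + 1), so t ≡ 3·3 = 9 ≡ 1 (mod 4).
    Then x = 3 + 15·1 = 18, valid modulo lcm(15, 4) = 60: x ≡ 18 (mod 60).
Verify: 18 mod 3 = 0 ✓, 18 mod 5 = 3 ✓, 18 mod 4 = 2 ✓.

x ≡ 18 (mod 60).


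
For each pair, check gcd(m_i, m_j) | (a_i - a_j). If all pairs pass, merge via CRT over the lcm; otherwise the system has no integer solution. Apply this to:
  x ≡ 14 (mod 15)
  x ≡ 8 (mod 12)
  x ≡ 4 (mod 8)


Moduli 15, 12, 8 are not pairwise coprime, so CRT works modulo lcm(m_i) when all pairwise compatibility conditions hold.
Pairwise compatibility: gcd(m_i, m_j) must divide a_i - a_j for every pair.
Merge one congruence at a time:
  Start: x ≡ 14 (mod 15).
  Combine with x ≡ 8 (mod 12): gcd(15, 12) = 3; 8 - 14 = -6, which IS divisible by 3, so compatible.
    Write x = 14 + 15·t and substitute into x ≡ 8 (mod 12): 15·t ≡ 8 − 14 = -6 (mod 12).
    Divide the congruence (and modulus) by g = 3: 5·t ≡ -2 (mod 4).
    Reduce coefficients mod 4: 1·t ≡ 2 (mod 4).
    So t ≡ 2 (mod 4).
    Then x = 14 + 15·2 = 44, valid modulo lcm(15, 12) = 60: x ≡ 44 (mod 60).
  Combine with x ≡ 4 (mod 8): gcd(60, 8) = 4; 4 - 44 = -40, which IS divisible by 4, so compatible.
    Write x = 44 + 60·t and substitute into x ≡ 4 (mod 8): 60·t ≡ 4 − 44 = -40 (mod 8).
    Divide the congruence (and modulus) by g = 4: 15·t ≡ -10 (mod 2).
    Reduce coefficients mod 2: 1·t ≡ 0 (mod 2).
    So t ≡ 0 (mod 2).
    Then x = 44 + 60·0 = 44, valid modulo lcm(60, 8) = 120: x ≡ 44 (mod 120).
Verify: 44 mod 15 = 14, 44 mod 12 = 8, 44 mod 8 = 4.

x ≡ 44 (mod 120).


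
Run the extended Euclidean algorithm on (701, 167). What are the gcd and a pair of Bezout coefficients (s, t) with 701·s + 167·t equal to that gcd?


Euclidean algorithm on (701, 167) — divide until remainder is 0:
  701 = 4 · 167 + 33
  167 = 5 · 33 + 2
  33 = 16 · 2 + 1
  2 = 2 · 1 + 0
gcd(701, 167) = 1.
Track Bezout coefficients alongside the remainders: start with r₀ = 701 = a·1 + b·0 (s = 1, t = 0) and r₁ = 167 = a·0 + b·1 (s = 0, t = 1); each new remainder r_{k+1} = r_{k-1} − q_k·r_k inherits s_{k+1} = s_{k-1} − q_k·s_k, t_{k+1} = t_{k-1} − q_k·t_k, so r_k = a·s_k + b·t_k at every step:
  q = 4: r = 33, s = 1 − 4·0 = 1, t = 0 − 4·1 = -4  (check: 701·1 + 167·(-4) = 33)
  q = 5: r = 2, s = 0 − 5·1 = -5, t = 1 − 5·(-4) = 21  (check: 701·(-5) + 167·21 = 2)
  q = 16: r = 1, s = 1 − 16·(-5) = 81, t = -4 − 16·21 = -340  (check: 701·81 + 167·(-340) = 1)
The row with r = 1 (the gcd) gives the Bezout coefficients s = 81, t = -340.
Result: 701 · (81) + 167 · (-340) = 1.

gcd(701, 167) = 1; s = 81, t = -340 (check: 701·81 + 167·(-340) = 1).


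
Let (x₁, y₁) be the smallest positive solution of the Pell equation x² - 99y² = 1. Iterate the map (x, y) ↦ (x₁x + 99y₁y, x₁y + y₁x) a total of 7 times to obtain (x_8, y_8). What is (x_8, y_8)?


Step 1: Find the fundamental solution (x₁, y₁) of x² - 99y² = 1.
  Expand √99 as a continued fraction. a₀ = ⌊√99⌋ = 9; iterate m_{k+1} = d_k·a_k − m_k, d_{k+1} = (99 − m_{k+1}²)/d_k, a_{k+1} = ⌊(a₀ + m_{k+1})/d_{k+1}⌋ (starting m₀ = 0, d₀ = 1), with convergents p_k = a_k·p_{k-1} + p_{k-2}, q_k = a_k·q_{k-1} + q_{k-2} (p₋₁ = 1, q₋₁ = 0):
  k = 0: a₀ = 9; p₀/q₀ = 9/1; p₀² − 99·q₀² = 81 − 99 = -18.
  k = 1: m = 9, d = 18, a = ⌊(9 + 9)/18⌋ = 1; p/q = (1·9 + 1)/(1·1 + 0) = 10/1; p² − 99·q² = 100 − 99 = 1.
  The first convergent with p² − 99·q² = 1 gives the fundamental solution (x₁, y₁) = (10, 1).
Step 2: Apply the recurrence (x_{n+1}, y_{n+1}) = (x₁x_n + 99y₁y_n, x₁y_n + y₁x_n) repeatedly.
  From (x_1, y_1) = (10, 1): x_2 = 10·10 + 99·1·1 = 199; y_2 = 10·1 + 1·10 = 20.
  From (x_2, y_2) = (199, 20): x_3 = 10·199 + 99·1·20 = 3970; y_3 = 10·20 + 1·199 = 399.
  From (x_3, y_3) = (3970, 399): x_4 = 10·3970 + 99·1·399 = 79201; y_4 = 10·399 + 1·3970 = 7960.
  From (x_4, y_4) = (79201, 7960): x_5 = 10·79201 + 99·1·7960 = 1580050; y_5 = 10·7960 + 1·79201 = 158801.
  From (x_5, y_5) = (1580050, 158801): x_6 = 10·1580050 + 99·1·158801 = 31521799; y_6 = 10·158801 + 1·1580050 = 3168060.
  From (x_6, y_6) = (31521799, 3168060): x_7 = 10·31521799 + 99·1·3168060 = 628855930; y_7 = 10·3168060 + 1·31521799 = 63202399.
  From (x_7, y_7) = (628855930, 63202399): x_8 = 10·628855930 + 99·1·63202399 = 12545596801; y_8 = 10·63202399 + 1·628855930 = 1260879920.
Step 3: Verify x_8² - 99·y_8² = 157391999093261433601 - 157391999093261433600 = 1 (should be 1). ✓

(x_1, y_1) = (10, 1); (x_8, y_8) = (12545596801, 1260879920).


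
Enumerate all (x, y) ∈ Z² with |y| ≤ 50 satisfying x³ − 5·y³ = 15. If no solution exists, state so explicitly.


The equation is x³ - 5y³ = 15. For fixed y, x³ = 5·y³ + 15, so a solution requires the RHS to be a perfect cube.
Strategy: iterate y from -50 to 50, compute RHS = 5·y³ + 15, and check whether it is a (positive or negative) perfect cube.
Check small values of y:
  y = 0: RHS = 15 is not a perfect cube.
  y = 1: RHS = 20 is not a perfect cube.
  y = -1: RHS = 10 is not a perfect cube.
  y = 2: RHS = 55 is not a perfect cube.
  y = -2: RHS = -25 is not a perfect cube.
  y = 3: RHS = 150 is not a perfect cube.
  y = -3: RHS = -120 is not a perfect cube.
Continuing the search up to |y| = 50 finds no solutions either.
No (x, y) in the scanned range satisfies the equation.

No integer solutions with |y| ≤ 50.


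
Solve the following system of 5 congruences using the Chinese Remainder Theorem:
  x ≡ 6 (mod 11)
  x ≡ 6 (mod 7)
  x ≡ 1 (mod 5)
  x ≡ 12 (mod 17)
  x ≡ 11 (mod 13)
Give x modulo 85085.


Product of moduli M = 11 · 7 · 5 · 17 · 13 = 85085.
Merge one congruence at a time:
  Start: x ≡ 6 (mod 11).
  Combine with x ≡ 6 (mod 7); new modulus lcm = 77.
    Write x = 6 + 11·t and substitute into x ≡ 6 (mod 7): 11·t ≡ 6 − 6 = 0 (mod 7).
    Reduce coefficients mod 7: 4·t ≡ 0 (mod 7).
    The inverse of 4 mod 7 is 2 (since 4·2 = 8 = 1·7 + 1), so t ≡ 2·0 = 0 ≡ 0 (mod 7).
    Then x = 6 + 11·0 = 6, valid modulo lcm(11, 7) = 77: x ≡ 6 (mod 77).
  Combine with x ≡ 1 (mod 5); new modulus lcm = 385.
    Write x = 6 + 77·t and substitute into x ≡ 1 (mod 5): 77·t ≡ 1 − 6 = -5 (mod 5).
    Reduce coefficients mod 5: 2·t ≡ 0 (mod 5).
    The inverse of 2 mod 5 is 3 (since 2·3 = 6 = 1·5 + 1), so t ≡ 3·0 = 0 ≡ 0 (mod 5).
    Then x = 6 + 77·0 = 6, valid modulo lcm(77, 5) = 385: x ≡ 6 (mod 385).
  Combine with x ≡ 12 (mod 17); new modulus lcm = 6545.
    Write x = 6 + 385·t and substitute into x ≡ 12 (mod 17): 385·t ≡ 12 − 6 = 6 (mod 17).
    Reduce coefficients mod 17: 11·t ≡ 6 (mod 17).
    The inverse of 11 mod 17 is 14 (since 11·14 = 154 = 9·17 + 1), so t ≡ 14·6 = 84 ≡ 16 (mod 17).
    Then x = 6 + 385·16 = 6166, valid modulo lcm(385, 17) = 6545: x ≡ 6166 (mod 6545).
  Combine with x ≡ 11 (mod 13); new modulus lcm = 85085.
    Write x = 6166 + 6545·t and substitute into x ≡ 11 (mod 13): 6545·t ≡ 11 − 6166 = -6155 (mod 13).
    Reduce coefficients mod 13: 6·t ≡ 7 (mod 13).
    The inverse of 6 mod 13 is 11 (since 6·11 = 66 = 5·13 + 1), so t ≡ 11·7 = 77 ≡ 12 (mod 13).
    Then x = 6166 + 6545·12 = 84706, valid modulo lcm(6545, 13) = 85085: x ≡ 84706 (mod 85085).
Verify against each original: 84706 mod 11 = 6, 84706 mod 7 = 6, 84706 mod 5 = 1, 84706 mod 17 = 12, 84706 mod 13 = 11.

x ≡ 84706 (mod 85085).


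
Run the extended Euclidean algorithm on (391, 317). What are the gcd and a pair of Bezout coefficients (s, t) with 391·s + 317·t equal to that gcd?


Euclidean algorithm on (391, 317) — divide until remainder is 0:
  391 = 1 · 317 + 74
  317 = 4 · 74 + 21
  74 = 3 · 21 + 11
  21 = 1 · 11 + 10
  11 = 1 · 10 + 1
  10 = 10 · 1 + 0
gcd(391, 317) = 1.
Track Bezout coefficients alongside the remainders: start with r₀ = 391 = a·1 + b·0 (s = 1, t = 0) and r₁ = 317 = a·0 + b·1 (s = 0, t = 1); each new remainder r_{k+1} = r_{k-1} − q_k·r_k inherits s_{k+1} = s_{k-1} − q_k·s_k, t_{k+1} = t_{k-1} − q_k·t_k, so r_k = a·s_k + b·t_k at every step:
  q = 1: r = 74, s = 1 − 1·0 = 1, t = 0 − 1·1 = -1  (check: 391·1 + 317·(-1) = 74)
  q = 4: r = 21, s = 0 − 4·1 = -4, t = 1 − 4·(-1) = 5  (check: 391·(-4) + 317·5 = 21)
  q = 3: r = 11, s = 1 − 3·(-4) = 13, t = -1 − 3·5 = -16  (check: 391·13 + 317·(-16) = 11)
  q = 1: r = 10, s = -4 − 1·13 = -17, t = 5 − 1·(-16) = 21  (check: 391·(-17) + 317·21 = 10)
  q = 1: r = 1, s = 13 − 1·(-17) = 30, t = -16 − 1·21 = -37  (check: 391·30 + 317·(-37) = 1)
The row with r = 1 (the gcd) gives the Bezout coefficients s = 30, t = -37.
Result: 391 · (30) + 317 · (-37) = 1.

gcd(391, 317) = 1; s = 30, t = -37 (check: 391·30 + 317·(-37) = 1).


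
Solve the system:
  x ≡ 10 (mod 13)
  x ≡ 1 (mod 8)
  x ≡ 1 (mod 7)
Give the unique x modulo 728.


Moduli 13, 8, 7 are pairwise coprime; by CRT there is a unique solution modulo M = 13 · 8 · 7 = 728.
Solve pairwise, accumulating the modulus:
  Start with x ≡ 10 (mod 13).
  Combine with x ≡ 1 (mod 8): since gcd(13, 8) = 1, we get a unique residue mod 104.
    Write x = 10 + 13·t and substitute into x ≡ 1 (mod 8): 13·t ≡ 1 − 10 = -9 (mod 8).
    Reduce coefficients mod 8: 5·t ≡ 7 (mod 8).
    The inverse of 5 mod 8 is 5 (since 5·5 = 25 = 3·8 + 1), so t ≡ 5·7 = 35 ≡ 3 (mod 8).
    Then x = 10 + 13·3 = 49, valid modulo lcm(13, 8) = 104: x ≡ 49 (mod 104).
  Combine with x ≡ 1 (mod 7): since gcd(104, 7) = 1, we get a unique residue mod 728.
    Write x = 49 + 104·t and substitute into x ≡ 1 (mod 7): 104·t ≡ 1 − 49 = -48 (mod 7).
    Reduce coefficients mod 7: 6·t ≡ 1 (mod 7).
    The inverse of 6 mod 7 is 6 (since 6·6 = 36 = 5·7 + 1), so t ≡ 6·1 = 6 ≡ 6 (mod 7).
    Then x = 49 + 104·6 = 673, valid modulo lcm(104, 7) = 728: x ≡ 673 (mod 728).
Verify: 673 mod 13 = 10 ✓, 673 mod 8 = 1 ✓, 673 mod 7 = 1 ✓.

x ≡ 673 (mod 728).


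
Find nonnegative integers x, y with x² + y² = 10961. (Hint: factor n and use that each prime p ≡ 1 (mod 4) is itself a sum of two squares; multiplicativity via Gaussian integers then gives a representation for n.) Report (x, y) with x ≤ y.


Step 1: Factor n = 10961 = 97 · 113.
Step 2: Check the mod-4 condition on each prime factor: 97 ≡ 1 (mod 4), exponent 1; 113 ≡ 1 (mod 4), exponent 1.
All primes ≡ 3 (mod 4) appear to even exponent (or don't appear), so by the two-squares theorem n IS expressible as a sum of two squares.
Step 3: Build a representation. Here n = 97 · 113 is a product of primes ≡ 1 (mod 4). Each prime p ≡ 1 (mod 4) is itself a sum of two squares; find a² by testing p − a² for a perfect square:
  97: 97 − 1² = 96, 97 − 2² = 93, 97 − 3² = 88, 97 − 4² = 81 = 9² ⇒ 97 = 4² + 9².
  113: 113 − 1² = 112, 113 − 2² = 109, 113 − 3² = 104, 113 − 4² = 97, 113 − 5² = 88, 113 − 6² = 77, 113 − 7² = 64 = 8² ⇒ 113 = 7² + 8².
  Combine using the Brahmagupta–Fibonacci identity (a² + b²)(c² + d²) = (ac − bd)² + (ad + bc)² = (ac + bd)² + (ad − bc)²:
  97 · 113 = 10961: from (4² + 9²)(7² + 8²), take (4·7 − 9·8, 4·8 + 9·7) = (28 − 72, 32 + 63) = (-44, 95); dropping signs (only squares matter) gives (44, 95); check 44² + 95² = 1936 + 9025 = 10961 ✓.
Step 4: Order so x ≤ y and verify: 44² + 95² = 1936 + 9025 = 10961 = n. ✓

n = 10961 = 44² + 95² (one valid representation with x ≤ y).
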